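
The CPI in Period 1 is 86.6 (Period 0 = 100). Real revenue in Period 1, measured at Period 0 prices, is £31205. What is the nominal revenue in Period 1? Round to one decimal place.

27023.5

Nominal = Real × (Index/100) = 31205 × (86.6/100)
        = 31205 × 0.866 = 27023.5300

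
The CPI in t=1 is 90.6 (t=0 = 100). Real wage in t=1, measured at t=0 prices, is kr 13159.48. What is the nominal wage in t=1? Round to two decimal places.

11922.49

Nominal = Real × (Index/100) = 13159.48 × (90.6/100)
        = 13159.48 × 0.906 = 11922.4889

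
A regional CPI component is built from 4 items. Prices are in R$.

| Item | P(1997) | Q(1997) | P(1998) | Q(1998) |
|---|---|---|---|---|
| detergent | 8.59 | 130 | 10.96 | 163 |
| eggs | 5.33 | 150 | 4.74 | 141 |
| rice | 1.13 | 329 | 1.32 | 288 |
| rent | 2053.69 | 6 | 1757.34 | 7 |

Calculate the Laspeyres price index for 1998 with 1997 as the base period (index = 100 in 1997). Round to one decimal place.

89.8

Laspeyres price index uses base-period quantities as weights.
ΣP(1998)·Q(1997) = 10.96×130 + 4.74×150 + 1.32×329 + 1757.34×6 = 1424.8 + 711 + 434.28 + 10544.04 = 13114.12
ΣP(1997)·Q(1997) = 8.59×130 + 5.33×150 + 1.13×329 + 2053.69×6 = 1116.7 + 799.5 + 371.77 + 12322.14 = 14610.11
Index = 13114.12 / 14610.11 × 100 = 89.7606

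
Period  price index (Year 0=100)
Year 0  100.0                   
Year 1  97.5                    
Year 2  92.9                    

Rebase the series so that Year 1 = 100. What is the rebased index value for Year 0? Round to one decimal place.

102.6

Rebased(Year 0) = 100.0 / 97.5 × 100 = 102.5641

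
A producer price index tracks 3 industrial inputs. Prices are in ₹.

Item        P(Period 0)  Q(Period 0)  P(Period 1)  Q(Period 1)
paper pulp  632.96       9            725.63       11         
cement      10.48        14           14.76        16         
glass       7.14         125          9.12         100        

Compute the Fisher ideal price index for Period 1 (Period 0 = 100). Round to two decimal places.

Laspeyres component (base-period weights):
ΣP(Period 1)Q(Period 0) = 725.63×9 + 14.76×14 + 9.12×125 = 6530.67 + 206.64 + 1140 = 7877.31
ΣP(Period 0)Q(Period 0) = 632.96×9 + 10.48×14 + 7.14×125 = 5696.64 + 146.72 + 892.5 = 6735.86
L = 7877.31 / 6735.86 × 100 = 116.9459
Paasche component (current-period weights):
ΣP(Period 1)Q(Period 1) = 725.63×11 + 14.76×16 + 9.12×100 = 7981.93 + 236.16 + 912 = 9130.09
ΣP(Period 0)Q(Period 1) = 632.96×11 + 10.48×16 + 7.14×100 = 6962.56 + 167.68 + 714 = 7844.24
P = 9130.09 / 7844.24 × 100 = 116.3923
Fisher = √(L × P) = √(116.9459 × 116.3923) = 116.6687

116.67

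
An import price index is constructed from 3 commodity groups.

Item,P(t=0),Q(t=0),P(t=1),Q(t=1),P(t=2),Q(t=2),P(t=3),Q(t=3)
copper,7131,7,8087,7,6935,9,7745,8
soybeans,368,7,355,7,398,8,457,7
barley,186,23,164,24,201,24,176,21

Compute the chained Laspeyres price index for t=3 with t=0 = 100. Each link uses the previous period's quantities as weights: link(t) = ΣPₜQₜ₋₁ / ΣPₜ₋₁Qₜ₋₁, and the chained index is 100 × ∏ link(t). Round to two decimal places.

Link t=0→t=1:
ΣP(t=1)Q(t=0) = 8087×7 + 355×7 + 164×23 = 56609 + 2485 + 3772 = 62866
ΣP(t=0)Q(t=0) = 7131×7 + 368×7 + 186×23 = 49917 + 2576 + 4278 = 56771
link = 62866/56771 = 1.107361
Link t=1→t=2:
ΣP(t=2)Q(t=1) = 6935×7 + 398×7 + 201×24 = 48545 + 2786 + 4824 = 56155
ΣP(t=1)Q(t=1) = 8087×7 + 355×7 + 164×24 = 56609 + 2485 + 3936 = 63030
link = 56155/63030 = 0.890925
Link t=2→t=3:
ΣP(t=3)Q(t=2) = 7745×9 + 457×8 + 176×24 = 69705 + 3656 + 4224 = 77585
ΣP(t=2)Q(t=2) = 6935×9 + 398×8 + 201×24 = 62415 + 3184 + 4824 = 70423
link = 77585/70423 = 1.101700
Chained index = 100 × 1.107361 × 0.890925 × 1.101700 = 108.6910

108.69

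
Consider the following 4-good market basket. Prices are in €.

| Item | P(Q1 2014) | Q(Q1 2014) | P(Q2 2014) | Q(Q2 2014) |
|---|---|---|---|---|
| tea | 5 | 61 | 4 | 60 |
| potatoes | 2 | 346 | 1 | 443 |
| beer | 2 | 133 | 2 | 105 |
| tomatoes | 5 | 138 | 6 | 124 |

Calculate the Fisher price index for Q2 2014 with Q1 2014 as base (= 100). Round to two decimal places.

83.68

Laspeyres component (base-period weights):
ΣP(Q2 2014)Q(Q1 2014) = 4×61 + 1×346 + 2×133 + 6×138 = 244 + 346 + 266 + 828 = 1684
ΣP(Q1 2014)Q(Q1 2014) = 5×61 + 2×346 + 2×133 + 5×138 = 305 + 692 + 266 + 690 = 1953
L = 1684 / 1953 × 100 = 86.2263
Paasche component (current-period weights):
ΣP(Q2 2014)Q(Q2 2014) = 4×60 + 1×443 + 2×105 + 6×124 = 240 + 443 + 210 + 744 = 1637
ΣP(Q1 2014)Q(Q2 2014) = 5×60 + 2×443 + 2×105 + 5×124 = 300 + 886 + 210 + 620 = 2016
P = 1637 / 2016 × 100 = 81.2004
Fisher = √(L × P) = √(86.2263 × 81.2004) = 83.6756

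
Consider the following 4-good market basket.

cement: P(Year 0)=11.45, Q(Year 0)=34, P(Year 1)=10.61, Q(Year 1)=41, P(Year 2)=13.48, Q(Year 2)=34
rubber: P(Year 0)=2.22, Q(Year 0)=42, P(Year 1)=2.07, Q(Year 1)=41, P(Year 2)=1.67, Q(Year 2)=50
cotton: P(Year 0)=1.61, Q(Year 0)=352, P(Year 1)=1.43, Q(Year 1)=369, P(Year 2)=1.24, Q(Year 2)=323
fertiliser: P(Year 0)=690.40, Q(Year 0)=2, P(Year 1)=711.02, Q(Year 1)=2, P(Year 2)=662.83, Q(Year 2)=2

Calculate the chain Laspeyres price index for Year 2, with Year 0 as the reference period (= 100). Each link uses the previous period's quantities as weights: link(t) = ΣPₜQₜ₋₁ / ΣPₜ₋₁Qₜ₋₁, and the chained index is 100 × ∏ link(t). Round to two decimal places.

95.08

Link Year 0→Year 1:
ΣP(Year 1)Q(Year 0) = 10.61×34 + 2.07×42 + 1.43×352 + 711.02×2 = 360.74 + 86.94 + 503.36 + 1422.04 = 2373.08
ΣP(Year 0)Q(Year 0) = 11.45×34 + 2.22×42 + 1.61×352 + 690.40×2 = 389.3 + 93.24 + 566.72 + 1380.8 = 2430.06
link = 2373.08/2430.06 = 0.976552
Link Year 1→Year 2:
ΣP(Year 2)Q(Year 1) = 13.48×41 + 1.67×41 + 1.24×369 + 662.83×2 = 552.68 + 68.47 + 457.56 + 1325.66 = 2404.37
ΣP(Year 1)Q(Year 1) = 10.61×41 + 2.07×41 + 1.43×369 + 711.02×2 = 435.01 + 84.87 + 527.67 + 1422.04 = 2469.59
link = 2404.37/2469.59 = 0.973591
Chained index = 100 × 0.976552 × 0.973591 = 95.0762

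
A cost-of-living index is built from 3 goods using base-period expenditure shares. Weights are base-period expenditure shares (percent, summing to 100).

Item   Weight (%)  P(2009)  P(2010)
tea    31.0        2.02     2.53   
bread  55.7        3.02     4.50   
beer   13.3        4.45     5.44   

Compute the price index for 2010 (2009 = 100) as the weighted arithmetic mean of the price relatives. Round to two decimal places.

138.08

tea: 31.0 × (2.53/2.02) = 31.0 × 1.252475 = 38.8267
bread: 55.7 × (4.50/3.02) = 55.7 × 1.490066 = 82.9967
beer: 13.3 × (5.44/4.45) = 13.3 × 1.222472 = 16.2589
Index = Σ wᵢ·(p₁ᵢ/p₀ᵢ) = 38.8267 + 82.9967 + 16.2589 = 138.0823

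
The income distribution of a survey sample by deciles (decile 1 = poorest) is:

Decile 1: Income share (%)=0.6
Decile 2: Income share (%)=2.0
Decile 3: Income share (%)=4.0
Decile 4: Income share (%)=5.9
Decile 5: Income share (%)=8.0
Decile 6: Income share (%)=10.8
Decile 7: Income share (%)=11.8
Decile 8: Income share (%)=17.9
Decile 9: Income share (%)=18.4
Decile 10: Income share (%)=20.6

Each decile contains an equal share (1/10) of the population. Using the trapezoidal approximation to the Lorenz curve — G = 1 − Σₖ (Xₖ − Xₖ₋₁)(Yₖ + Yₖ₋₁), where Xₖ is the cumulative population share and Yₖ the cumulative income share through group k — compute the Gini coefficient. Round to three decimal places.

0.385

Cumulative income shares Yₖ: 0.0060, 0.0260, 0.0660, 0.1250, 0.2050, 0.3130, 0.4310, 0.6100, 0.7940, 1.0000
Σ (Xₖ−Xₖ₋₁)(Yₖ+Yₖ₋₁) = (1/10)(0.0060+0.0000) + (1/10)(0.0260+0.0060) + (1/10)(0.0660+0.0260) + (1/10)(0.1250+0.0660) + (1/10)(0.2050+0.1250) + (1/10)(0.3130+0.2050) + (1/10)(0.4310+0.3130) + (1/10)(0.6100+0.4310) + (1/10)(0.7940+0.6100) + (1/10)(1.0000+0.7940)
  = 0.0006 + 0.0032 + 0.0092 + 0.0191 + 0.0330 + 0.0518 + 0.0744 + 0.1041 + 0.1404 + 0.1794 = 0.6152
G = 1 − 0.6152 = 0.3848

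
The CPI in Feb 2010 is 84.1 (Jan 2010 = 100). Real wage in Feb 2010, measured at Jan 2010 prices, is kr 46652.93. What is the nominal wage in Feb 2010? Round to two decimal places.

39235.11

Nominal = Real × (Index/100) = 46652.93 × (84.1/100)
        = 46652.93 × 0.841 = 39235.1141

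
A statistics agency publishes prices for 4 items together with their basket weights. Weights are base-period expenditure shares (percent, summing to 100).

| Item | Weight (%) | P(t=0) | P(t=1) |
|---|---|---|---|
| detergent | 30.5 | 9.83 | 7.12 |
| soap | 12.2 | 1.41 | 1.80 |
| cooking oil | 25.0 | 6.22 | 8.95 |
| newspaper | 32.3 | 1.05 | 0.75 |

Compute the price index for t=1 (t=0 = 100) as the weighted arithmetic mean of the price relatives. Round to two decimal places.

detergent: 30.5 × (7.12/9.83) = 30.5 × 0.724313 = 22.0916
soap: 12.2 × (1.80/1.41) = 12.2 × 1.276596 = 15.5745
cooking oil: 25.0 × (8.95/6.22) = 25.0 × 1.438907 = 35.9727
newspaper: 32.3 × (0.75/1.05) = 32.3 × 0.714286 = 23.0714
Index = Σ wᵢ·(p₁ᵢ/p₀ᵢ) = 22.0916 + 15.5745 + 35.9727 + 23.0714 = 96.7101

96.71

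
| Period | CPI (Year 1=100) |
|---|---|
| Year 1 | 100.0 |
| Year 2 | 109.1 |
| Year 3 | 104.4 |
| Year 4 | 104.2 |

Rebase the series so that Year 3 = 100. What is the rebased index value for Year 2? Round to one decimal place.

Rebased(Year 2) = 109.1 / 104.4 × 100 = 104.5019

104.5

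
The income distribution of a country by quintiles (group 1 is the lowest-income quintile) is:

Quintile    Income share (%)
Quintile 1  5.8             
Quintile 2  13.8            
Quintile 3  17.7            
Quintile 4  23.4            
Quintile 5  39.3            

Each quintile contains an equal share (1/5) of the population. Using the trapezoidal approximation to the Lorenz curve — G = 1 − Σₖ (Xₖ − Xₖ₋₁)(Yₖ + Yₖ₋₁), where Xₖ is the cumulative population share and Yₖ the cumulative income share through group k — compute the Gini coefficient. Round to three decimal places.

Cumulative income shares Yₖ: 0.0580, 0.1960, 0.3730, 0.6070, 1.0000
Σ (Xₖ−Xₖ₋₁)(Yₖ+Yₖ₋₁) = (1/5)(0.0580+0.0000) + (1/5)(0.1960+0.0580) + (1/5)(0.3730+0.1960) + (1/5)(0.6070+0.3730) + (1/5)(1.0000+0.6070)
  = 0.0116 + 0.0508 + 0.1138 + 0.1960 + 0.3214 = 0.6936
G = 1 − 0.6936 = 0.3064

0.306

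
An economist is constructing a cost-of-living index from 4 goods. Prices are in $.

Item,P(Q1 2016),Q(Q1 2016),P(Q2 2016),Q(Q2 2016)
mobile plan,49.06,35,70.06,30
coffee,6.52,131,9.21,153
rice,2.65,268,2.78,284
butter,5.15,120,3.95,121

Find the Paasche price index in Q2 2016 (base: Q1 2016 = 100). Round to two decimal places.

124.27

Paasche price index uses current-period quantities as weights.
ΣP(Q2 2016)·Q(Q2 2016) = 70.06×30 + 9.21×153 + 2.78×284 + 3.95×121 = 2101.8 + 1409.13 + 789.52 + 477.95 = 4778.4
ΣP(Q1 2016)·Q(Q2 2016) = 49.06×30 + 6.52×153 + 2.65×284 + 5.15×121 = 1471.8 + 997.56 + 752.6 + 623.15 = 3845.11
Index = 4778.4 / 3845.11 × 100 = 124.2721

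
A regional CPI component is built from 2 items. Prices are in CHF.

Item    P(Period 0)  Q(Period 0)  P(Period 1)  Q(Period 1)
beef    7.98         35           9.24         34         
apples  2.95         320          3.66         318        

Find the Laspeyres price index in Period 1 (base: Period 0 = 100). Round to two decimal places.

Laspeyres price index uses base-period quantities as weights.
ΣP(Period 1)·Q(Period 0) = 9.24×35 + 3.66×320 = 323.4 + 1171.2 = 1494.6
ΣP(Period 0)·Q(Period 0) = 7.98×35 + 2.95×320 = 279.3 + 944 = 1223.3
Index = 1494.6 / 1223.3 × 100 = 122.1777

122.18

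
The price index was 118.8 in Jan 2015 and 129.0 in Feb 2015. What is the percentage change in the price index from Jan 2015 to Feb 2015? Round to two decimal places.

8.59%

Change = (129.0 − 118.8) / 118.8 × 100
       = 10.2 / 118.8 × 100 = 8.5859%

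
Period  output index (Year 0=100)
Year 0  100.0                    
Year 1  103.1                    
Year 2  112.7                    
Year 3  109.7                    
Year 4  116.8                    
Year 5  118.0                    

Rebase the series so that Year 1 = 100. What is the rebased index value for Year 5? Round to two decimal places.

114.45

Rebased(Year 5) = 118.0 / 103.1 × 100 = 114.4520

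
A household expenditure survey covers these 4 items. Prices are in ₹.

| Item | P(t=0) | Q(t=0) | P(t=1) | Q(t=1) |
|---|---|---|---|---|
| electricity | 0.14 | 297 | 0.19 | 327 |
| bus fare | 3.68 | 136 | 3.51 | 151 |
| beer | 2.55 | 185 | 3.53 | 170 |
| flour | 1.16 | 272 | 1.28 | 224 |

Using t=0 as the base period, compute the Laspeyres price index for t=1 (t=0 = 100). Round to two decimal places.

Laspeyres price index uses base-period quantities as weights.
ΣP(t=1)·Q(t=0) = 0.19×297 + 3.51×136 + 3.53×185 + 1.28×272 = 56.43 + 477.36 + 653.05 + 348.16 = 1535
ΣP(t=0)·Q(t=0) = 0.14×297 + 3.68×136 + 2.55×185 + 1.16×272 = 41.58 + 500.48 + 471.75 + 315.52 = 1329.33
Index = 1535 / 1329.33 × 100 = 115.4717

115.47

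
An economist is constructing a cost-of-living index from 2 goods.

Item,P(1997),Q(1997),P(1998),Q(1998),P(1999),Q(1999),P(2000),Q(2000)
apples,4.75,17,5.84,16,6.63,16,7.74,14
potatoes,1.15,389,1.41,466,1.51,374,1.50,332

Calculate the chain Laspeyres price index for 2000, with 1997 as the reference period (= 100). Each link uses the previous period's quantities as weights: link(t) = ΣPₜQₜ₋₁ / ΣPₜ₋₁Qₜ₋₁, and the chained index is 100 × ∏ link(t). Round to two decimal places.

135.11

Link 1997→1998:
ΣP(1998)Q(1997) = 5.84×17 + 1.41×389 = 99.28 + 548.49 = 647.77
ΣP(1997)Q(1997) = 4.75×17 + 1.15×389 = 80.75 + 447.35 = 528.1
link = 647.77/528.1 = 1.226605
Link 1998→1999:
ΣP(1999)Q(1998) = 6.63×16 + 1.51×466 = 106.08 + 703.66 = 809.74
ΣP(1998)Q(1998) = 5.84×16 + 1.41×466 = 93.44 + 657.06 = 750.5
link = 809.74/750.5 = 1.078934
Link 1999→2000:
ΣP(2000)Q(1999) = 7.74×16 + 1.50×374 = 123.84 + 561 = 684.84
ΣP(1999)Q(1999) = 6.63×16 + 1.51×374 = 106.08 + 564.74 = 670.82
link = 684.84/670.82 = 1.020900
Chained index = 100 × 1.226605 × 1.078934 × 1.020900 = 135.1085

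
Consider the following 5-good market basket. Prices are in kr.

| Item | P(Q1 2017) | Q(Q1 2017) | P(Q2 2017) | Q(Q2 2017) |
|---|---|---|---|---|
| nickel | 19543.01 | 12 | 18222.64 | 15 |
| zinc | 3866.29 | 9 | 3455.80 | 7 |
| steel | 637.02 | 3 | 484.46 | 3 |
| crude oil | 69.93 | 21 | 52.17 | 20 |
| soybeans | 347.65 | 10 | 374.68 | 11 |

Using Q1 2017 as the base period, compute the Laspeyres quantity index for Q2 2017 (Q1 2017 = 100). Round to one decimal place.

118.5

Laspeyres quantity index uses base-period prices as weights.
ΣP(Q1 2017)·Q(Q2 2017) = 19543.01×15 + 3866.29×7 + 637.02×3 + 69.93×20 + 347.65×11 = 293145.15 + 27064.03 + 1911.06 + 1398.6 + 3824.15 = 327342.99
ΣP(Q1 2017)·Q(Q1 2017) = 19543.01×12 + 3866.29×9 + 637.02×3 + 69.93×21 + 347.65×10 = 234516.12 + 34796.61 + 1911.06 + 1468.53 + 3476.5 = 276168.82
Index = 327342.99 / 276168.82 × 100 = 118.5300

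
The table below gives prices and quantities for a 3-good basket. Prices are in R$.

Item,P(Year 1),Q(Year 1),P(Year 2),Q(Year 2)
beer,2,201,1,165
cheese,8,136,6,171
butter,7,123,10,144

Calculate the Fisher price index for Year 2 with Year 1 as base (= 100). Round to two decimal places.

96.40

Laspeyres component (base-period weights):
ΣP(Year 2)Q(Year 1) = 1×201 + 6×136 + 10×123 = 201 + 816 + 1230 = 2247
ΣP(Year 1)Q(Year 1) = 2×201 + 8×136 + 7×123 = 402 + 1088 + 861 = 2351
L = 2247 / 2351 × 100 = 95.5764
Paasche component (current-period weights):
ΣP(Year 2)Q(Year 2) = 1×165 + 6×171 + 10×144 = 165 + 1026 + 1440 = 2631
ΣP(Year 1)Q(Year 2) = 2×165 + 8×171 + 7×144 = 330 + 1368 + 1008 = 2706
P = 2631 / 2706 × 100 = 97.2284
Fisher = √(L × P) = √(95.5764 × 97.2284) = 96.3988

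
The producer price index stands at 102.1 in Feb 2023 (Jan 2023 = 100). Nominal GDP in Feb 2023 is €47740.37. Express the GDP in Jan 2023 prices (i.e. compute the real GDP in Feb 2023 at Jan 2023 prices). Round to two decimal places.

Real = Nominal ÷ (Index/100) = 47740.37 ÷ (102.1/100)
     = 47740.37 ÷ 1.021 = 46758.4427

46758.44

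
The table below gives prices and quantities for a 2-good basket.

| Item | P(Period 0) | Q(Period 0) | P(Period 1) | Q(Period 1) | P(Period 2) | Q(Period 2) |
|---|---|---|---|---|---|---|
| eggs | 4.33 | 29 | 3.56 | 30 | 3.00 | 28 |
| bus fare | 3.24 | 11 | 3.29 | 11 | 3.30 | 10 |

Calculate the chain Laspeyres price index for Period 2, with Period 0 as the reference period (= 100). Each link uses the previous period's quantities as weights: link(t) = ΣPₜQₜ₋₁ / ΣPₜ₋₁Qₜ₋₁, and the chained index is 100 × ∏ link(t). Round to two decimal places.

76.39

Link Period 0→Period 1:
ΣP(Period 1)Q(Period 0) = 3.56×29 + 3.29×11 = 103.24 + 36.19 = 139.43
ΣP(Period 0)Q(Period 0) = 4.33×29 + 3.24×11 = 125.57 + 35.64 = 161.21
link = 139.43/161.21 = 0.864897
Link Period 1→Period 2:
ΣP(Period 2)Q(Period 1) = 3.00×30 + 3.30×11 = 90 + 36.3 = 126.3
ΣP(Period 1)Q(Period 1) = 3.56×30 + 3.29×11 = 106.8 + 36.19 = 142.99
link = 126.3/142.99 = 0.883279
Chained index = 100 × 0.864897 × 0.883279 = 76.3945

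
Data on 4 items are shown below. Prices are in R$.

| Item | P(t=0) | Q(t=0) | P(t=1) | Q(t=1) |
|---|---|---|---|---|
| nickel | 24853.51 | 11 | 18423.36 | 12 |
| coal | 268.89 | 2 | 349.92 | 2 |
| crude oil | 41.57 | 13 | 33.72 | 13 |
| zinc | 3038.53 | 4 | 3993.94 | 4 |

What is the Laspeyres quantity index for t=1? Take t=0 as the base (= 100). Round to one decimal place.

108.7

Laspeyres quantity index uses base-period prices as weights.
ΣP(t=0)·Q(t=1) = 24853.51×12 + 268.89×2 + 41.57×13 + 3038.53×4 = 298242.12 + 537.78 + 540.41 + 12154.12 = 311474.43
ΣP(t=0)·Q(t=0) = 24853.51×11 + 268.89×2 + 41.57×13 + 3038.53×4 = 273388.61 + 537.78 + 540.41 + 12154.12 = 286620.92
Index = 311474.43 / 286620.92 × 100 = 108.6712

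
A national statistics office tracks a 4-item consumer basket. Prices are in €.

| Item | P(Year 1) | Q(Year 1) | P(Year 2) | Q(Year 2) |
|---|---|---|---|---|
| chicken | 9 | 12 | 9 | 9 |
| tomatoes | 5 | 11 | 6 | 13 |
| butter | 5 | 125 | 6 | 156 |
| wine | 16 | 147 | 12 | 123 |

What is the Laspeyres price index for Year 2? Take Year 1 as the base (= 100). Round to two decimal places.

85.61

Laspeyres price index uses base-period quantities as weights.
ΣP(Year 2)·Q(Year 1) = 9×12 + 6×11 + 6×125 + 12×147 = 108 + 66 + 750 + 1764 = 2688
ΣP(Year 1)·Q(Year 1) = 9×12 + 5×11 + 5×125 + 16×147 = 108 + 55 + 625 + 2352 = 3140
Index = 2688 / 3140 × 100 = 85.6051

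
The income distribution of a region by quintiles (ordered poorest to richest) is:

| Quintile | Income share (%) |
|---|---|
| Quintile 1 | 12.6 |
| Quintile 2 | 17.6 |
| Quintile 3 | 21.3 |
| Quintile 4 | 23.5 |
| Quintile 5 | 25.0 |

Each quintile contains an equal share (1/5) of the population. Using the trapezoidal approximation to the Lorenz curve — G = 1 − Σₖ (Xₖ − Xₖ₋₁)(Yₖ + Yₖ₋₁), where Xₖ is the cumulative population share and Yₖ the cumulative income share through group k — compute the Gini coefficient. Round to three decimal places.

Cumulative income shares Yₖ: 0.1260, 0.3020, 0.5150, 0.7500, 1.0000
Σ (Xₖ−Xₖ₋₁)(Yₖ+Yₖ₋₁) = (1/5)(0.1260+0.0000) + (1/5)(0.3020+0.1260) + (1/5)(0.5150+0.3020) + (1/5)(0.7500+0.5150) + (1/5)(1.0000+0.7500)
  = 0.0252 + 0.0856 + 0.1634 + 0.2530 + 0.3500 = 0.8772
G = 1 − 0.8772 = 0.1228

0.123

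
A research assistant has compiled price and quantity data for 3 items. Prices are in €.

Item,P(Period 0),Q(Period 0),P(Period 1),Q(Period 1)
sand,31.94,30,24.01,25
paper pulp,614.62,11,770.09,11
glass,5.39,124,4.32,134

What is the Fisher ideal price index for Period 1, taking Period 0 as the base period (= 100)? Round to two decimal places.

Laspeyres component (base-period weights):
ΣP(Period 1)Q(Period 0) = 24.01×30 + 770.09×11 + 4.32×124 = 720.3 + 8470.99 + 535.68 = 9726.97
ΣP(Period 0)Q(Period 0) = 31.94×30 + 614.62×11 + 5.39×124 = 958.2 + 6760.82 + 668.36 = 8387.38
L = 9726.97 / 8387.38 × 100 = 115.9715
Paasche component (current-period weights):
ΣP(Period 1)Q(Period 1) = 24.01×25 + 770.09×11 + 4.32×134 = 600.25 + 8470.99 + 578.88 = 9650.12
ΣP(Period 0)Q(Period 1) = 31.94×25 + 614.62×11 + 5.39×134 = 798.5 + 6760.82 + 722.26 = 8281.58
P = 9650.12 / 8281.58 × 100 = 116.5251
Fisher = √(L × P) = √(115.9715 × 116.5251) = 116.2480

116.25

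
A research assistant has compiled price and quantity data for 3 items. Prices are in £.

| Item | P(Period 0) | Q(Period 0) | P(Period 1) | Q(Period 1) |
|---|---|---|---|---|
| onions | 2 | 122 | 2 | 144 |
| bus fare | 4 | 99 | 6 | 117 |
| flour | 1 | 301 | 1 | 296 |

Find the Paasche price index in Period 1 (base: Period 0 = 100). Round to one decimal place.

122.2

Paasche price index uses current-period quantities as weights.
ΣP(Period 1)·Q(Period 1) = 2×144 + 6×117 + 1×296 = 288 + 702 + 296 = 1286
ΣP(Period 0)·Q(Period 1) = 2×144 + 4×117 + 1×296 = 288 + 468 + 296 = 1052
Index = 1286 / 1052 × 100 = 122.2433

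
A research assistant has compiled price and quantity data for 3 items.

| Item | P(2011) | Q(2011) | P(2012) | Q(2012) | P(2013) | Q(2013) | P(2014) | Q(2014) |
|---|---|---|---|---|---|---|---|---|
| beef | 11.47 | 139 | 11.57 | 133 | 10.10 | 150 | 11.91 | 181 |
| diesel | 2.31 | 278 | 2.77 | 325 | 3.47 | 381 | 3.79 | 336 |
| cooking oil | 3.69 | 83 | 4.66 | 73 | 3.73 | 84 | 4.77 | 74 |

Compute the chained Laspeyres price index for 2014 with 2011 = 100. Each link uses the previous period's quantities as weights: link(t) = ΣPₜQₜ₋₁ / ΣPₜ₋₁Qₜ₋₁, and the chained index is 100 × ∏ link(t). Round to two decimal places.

123.72

Link 2011→2012:
ΣP(2012)Q(2011) = 11.57×139 + 2.77×278 + 4.66×83 = 1608.23 + 770.06 + 386.78 = 2765.07
ΣP(2011)Q(2011) = 11.47×139 + 2.31×278 + 3.69×83 = 1594.33 + 642.18 + 306.27 = 2542.78
link = 2765.07/2542.78 = 1.087420
Link 2012→2013:
ΣP(2013)Q(2012) = 10.10×133 + 3.47×325 + 3.73×73 = 1343.3 + 1127.75 + 272.29 = 2743.34
ΣP(2012)Q(2012) = 11.57×133 + 2.77×325 + 4.66×73 = 1538.81 + 900.25 + 340.18 = 2779.24
link = 2743.34/2779.24 = 0.987083
Link 2013→2014:
ΣP(2014)Q(2013) = 11.91×150 + 3.79×381 + 4.77×84 = 1786.5 + 1443.99 + 400.68 = 3631.17
ΣP(2013)Q(2013) = 10.10×150 + 3.47×381 + 3.73×84 = 1515 + 1322.07 + 313.32 = 3150.39
link = 3631.17/3150.39 = 1.152610
Chained index = 100 × 1.087420 × 0.987083 × 1.152610 = 123.7181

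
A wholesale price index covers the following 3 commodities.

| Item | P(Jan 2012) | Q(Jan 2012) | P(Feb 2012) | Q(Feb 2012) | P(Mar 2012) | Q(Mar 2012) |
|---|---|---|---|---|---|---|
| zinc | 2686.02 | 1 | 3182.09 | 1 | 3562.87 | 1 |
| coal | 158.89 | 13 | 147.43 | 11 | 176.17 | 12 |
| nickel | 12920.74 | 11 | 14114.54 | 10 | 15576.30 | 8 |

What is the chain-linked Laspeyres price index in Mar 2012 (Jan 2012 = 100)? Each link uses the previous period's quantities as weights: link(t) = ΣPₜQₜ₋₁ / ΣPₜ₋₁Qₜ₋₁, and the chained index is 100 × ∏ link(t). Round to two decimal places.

120.63

Link Jan 2012→Feb 2012:
ΣP(Feb 2012)Q(Jan 2012) = 3182.09×1 + 147.43×13 + 14114.54×11 = 3182.09 + 1916.59 + 155259.94 = 160358.62
ΣP(Jan 2012)Q(Jan 2012) = 2686.02×1 + 158.89×13 + 12920.74×11 = 2686.02 + 2065.57 + 142128.14 = 146879.73
link = 160358.62/146879.73 = 1.091768
Link Feb 2012→Mar 2012:
ΣP(Mar 2012)Q(Feb 2012) = 3562.87×1 + 176.17×11 + 15576.30×10 = 3562.87 + 1937.87 + 155763 = 161263.74
ΣP(Feb 2012)Q(Feb 2012) = 3182.09×1 + 147.43×11 + 14114.54×10 = 3182.09 + 1621.73 + 141145.4 = 145949.22
link = 161263.74/145949.22 = 1.104930
Chained index = 100 × 1.091768 × 1.104930 = 120.6328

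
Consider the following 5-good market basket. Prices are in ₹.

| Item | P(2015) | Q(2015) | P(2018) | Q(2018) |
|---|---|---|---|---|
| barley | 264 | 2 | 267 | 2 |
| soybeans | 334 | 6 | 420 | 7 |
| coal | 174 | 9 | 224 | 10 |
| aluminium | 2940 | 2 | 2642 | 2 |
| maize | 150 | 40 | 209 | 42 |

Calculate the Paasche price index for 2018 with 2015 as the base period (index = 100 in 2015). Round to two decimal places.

117.81

Paasche price index uses current-period quantities as weights.
ΣP(2018)·Q(2018) = 267×2 + 420×7 + 224×10 + 2642×2 + 209×42 = 534 + 2940 + 2240 + 5284 + 8778 = 19776
ΣP(2015)·Q(2018) = 264×2 + 334×7 + 174×10 + 2940×2 + 150×42 = 528 + 2338 + 1740 + 5880 + 6300 = 16786
Index = 19776 / 16786 × 100 = 117.8125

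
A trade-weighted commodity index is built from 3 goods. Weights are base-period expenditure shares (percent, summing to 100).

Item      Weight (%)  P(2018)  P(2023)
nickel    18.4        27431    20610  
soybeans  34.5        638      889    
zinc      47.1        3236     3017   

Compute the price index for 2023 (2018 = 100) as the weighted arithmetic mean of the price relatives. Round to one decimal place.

nickel: 18.4 × (20610/27431) = 18.4 × 0.751340 = 13.8247
soybeans: 34.5 × (889/638) = 34.5 × 1.393417 = 48.0729
zinc: 47.1 × (3017/3236) = 47.1 × 0.932324 = 43.9125
Index = Σ wᵢ·(p₁ᵢ/p₀ᵢ) = 13.8247 + 48.0729 + 43.9125 = 105.8100

105.8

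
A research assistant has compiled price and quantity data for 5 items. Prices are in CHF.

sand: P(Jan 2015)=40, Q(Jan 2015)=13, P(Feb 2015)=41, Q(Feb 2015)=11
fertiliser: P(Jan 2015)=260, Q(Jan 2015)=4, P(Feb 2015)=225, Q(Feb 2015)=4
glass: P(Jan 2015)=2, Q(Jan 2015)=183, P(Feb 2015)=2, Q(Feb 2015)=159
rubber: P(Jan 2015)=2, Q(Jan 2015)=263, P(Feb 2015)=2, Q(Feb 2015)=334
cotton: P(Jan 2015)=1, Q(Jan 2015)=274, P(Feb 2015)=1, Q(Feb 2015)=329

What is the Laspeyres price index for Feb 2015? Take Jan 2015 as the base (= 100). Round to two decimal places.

Laspeyres price index uses base-period quantities as weights.
ΣP(Feb 2015)·Q(Jan 2015) = 41×13 + 225×4 + 2×183 + 2×263 + 1×274 = 533 + 900 + 366 + 526 + 274 = 2599
ΣP(Jan 2015)·Q(Jan 2015) = 40×13 + 260×4 + 2×183 + 2×263 + 1×274 = 520 + 1040 + 366 + 526 + 274 = 2726
Index = 2599 / 2726 × 100 = 95.3412

95.34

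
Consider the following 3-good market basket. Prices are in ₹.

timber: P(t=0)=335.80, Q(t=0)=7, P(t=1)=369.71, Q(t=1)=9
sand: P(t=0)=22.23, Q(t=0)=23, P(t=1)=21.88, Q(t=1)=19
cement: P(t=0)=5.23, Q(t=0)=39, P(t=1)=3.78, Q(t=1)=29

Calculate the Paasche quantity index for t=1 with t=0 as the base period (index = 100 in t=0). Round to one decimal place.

119.0

Paasche quantity index uses current-period prices as weights.
ΣP(t=1)·Q(t=1) = 369.71×9 + 21.88×19 + 3.78×29 = 3327.39 + 415.72 + 109.62 = 3852.73
ΣP(t=1)·Q(t=0) = 369.71×7 + 21.88×23 + 3.78×39 = 2587.97 + 503.24 + 147.42 = 3238.63
Index = 3852.73 / 3238.63 × 100 = 118.9617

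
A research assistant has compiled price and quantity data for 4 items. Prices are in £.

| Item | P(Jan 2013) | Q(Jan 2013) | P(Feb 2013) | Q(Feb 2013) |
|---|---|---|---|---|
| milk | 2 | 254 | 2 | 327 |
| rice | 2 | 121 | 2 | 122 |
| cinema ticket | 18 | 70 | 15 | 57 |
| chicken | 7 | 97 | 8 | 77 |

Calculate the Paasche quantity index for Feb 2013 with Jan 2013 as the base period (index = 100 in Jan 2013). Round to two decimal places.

91.96

Paasche quantity index uses current-period prices as weights.
ΣP(Feb 2013)·Q(Feb 2013) = 2×327 + 2×122 + 15×57 + 8×77 = 654 + 244 + 855 + 616 = 2369
ΣP(Feb 2013)·Q(Jan 2013) = 2×254 + 2×121 + 15×70 + 8×97 = 508 + 242 + 1050 + 776 = 2576
Index = 2369 / 2576 × 100 = 91.9643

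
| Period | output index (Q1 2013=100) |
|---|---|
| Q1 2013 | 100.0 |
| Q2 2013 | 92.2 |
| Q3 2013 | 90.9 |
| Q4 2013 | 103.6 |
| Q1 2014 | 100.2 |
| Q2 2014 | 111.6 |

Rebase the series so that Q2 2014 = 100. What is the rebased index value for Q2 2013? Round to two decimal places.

82.62

Rebased(Q2 2013) = 92.2 / 111.6 × 100 = 82.6165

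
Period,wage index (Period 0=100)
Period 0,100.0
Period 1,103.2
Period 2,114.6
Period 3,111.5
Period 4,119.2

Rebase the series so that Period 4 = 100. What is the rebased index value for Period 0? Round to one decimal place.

83.9

Rebased(Period 0) = 100.0 / 119.2 × 100 = 83.8926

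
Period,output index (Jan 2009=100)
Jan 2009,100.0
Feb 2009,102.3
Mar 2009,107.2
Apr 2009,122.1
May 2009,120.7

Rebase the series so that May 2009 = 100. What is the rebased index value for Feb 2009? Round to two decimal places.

Rebased(Feb 2009) = 102.3 / 120.7 × 100 = 84.7556

84.76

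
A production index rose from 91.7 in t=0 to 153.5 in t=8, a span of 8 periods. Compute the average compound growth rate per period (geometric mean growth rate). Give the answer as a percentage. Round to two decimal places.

Growth factor = (153.5/91.7)^(1/8) = (1.673937)^(1/8) = 1.066516
Growth rate = 1.066516 − 1 = 0.066516 = 6.6516%

6.65%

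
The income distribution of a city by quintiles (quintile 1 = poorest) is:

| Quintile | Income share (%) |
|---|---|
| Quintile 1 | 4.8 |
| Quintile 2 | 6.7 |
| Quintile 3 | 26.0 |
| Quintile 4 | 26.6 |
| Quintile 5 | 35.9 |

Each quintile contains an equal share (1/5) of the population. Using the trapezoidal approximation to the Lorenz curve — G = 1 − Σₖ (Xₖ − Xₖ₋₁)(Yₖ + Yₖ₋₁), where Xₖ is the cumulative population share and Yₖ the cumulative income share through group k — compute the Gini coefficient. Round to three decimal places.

0.328

Cumulative income shares Yₖ: 0.0480, 0.1150, 0.3750, 0.6410, 1.0000
Σ (Xₖ−Xₖ₋₁)(Yₖ+Yₖ₋₁) = (1/5)(0.0480+0.0000) + (1/5)(0.1150+0.0480) + (1/5)(0.3750+0.1150) + (1/5)(0.6410+0.3750) + (1/5)(1.0000+0.6410)
  = 0.0096 + 0.0326 + 0.0980 + 0.2032 + 0.3282 = 0.6716
G = 1 − 0.6716 = 0.3284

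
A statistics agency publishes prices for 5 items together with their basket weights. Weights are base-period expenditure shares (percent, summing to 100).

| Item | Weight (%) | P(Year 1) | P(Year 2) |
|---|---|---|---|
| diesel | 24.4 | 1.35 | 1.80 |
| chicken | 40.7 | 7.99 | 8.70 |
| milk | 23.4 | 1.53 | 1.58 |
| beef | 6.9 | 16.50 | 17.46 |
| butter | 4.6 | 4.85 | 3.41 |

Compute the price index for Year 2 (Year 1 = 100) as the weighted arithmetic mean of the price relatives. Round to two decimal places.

111.55

diesel: 24.4 × (1.80/1.35) = 24.4 × 1.333333 = 32.5333
chicken: 40.7 × (8.70/7.99) = 40.7 × 1.088861 = 44.3166
milk: 23.4 × (1.58/1.53) = 23.4 × 1.032680 = 24.1647
beef: 6.9 × (17.46/16.50) = 6.9 × 1.058182 = 7.3015
butter: 4.6 × (3.41/4.85) = 4.6 × 0.703093 = 3.2342
Index = Σ wᵢ·(p₁ᵢ/p₀ᵢ) = 32.5333 + 44.3166 + 24.1647 + 7.3015 + 3.2342 = 111.5504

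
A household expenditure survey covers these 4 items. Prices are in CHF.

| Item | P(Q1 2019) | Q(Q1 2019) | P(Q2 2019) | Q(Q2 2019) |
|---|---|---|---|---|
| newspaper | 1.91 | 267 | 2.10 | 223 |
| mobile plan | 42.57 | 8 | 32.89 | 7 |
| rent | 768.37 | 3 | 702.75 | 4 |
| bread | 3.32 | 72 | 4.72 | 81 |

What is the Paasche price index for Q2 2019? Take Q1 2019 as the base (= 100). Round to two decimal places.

Paasche price index uses current-period quantities as weights.
ΣP(Q2 2019)·Q(Q2 2019) = 2.10×223 + 32.89×7 + 702.75×4 + 4.72×81 = 468.3 + 230.23 + 2811 + 382.32 = 3891.85
ΣP(Q1 2019)·Q(Q2 2019) = 1.91×223 + 42.57×7 + 768.37×4 + 3.32×81 = 425.93 + 297.99 + 3073.48 + 268.92 = 4066.32
Index = 3891.85 / 4066.32 × 100 = 95.7094

95.71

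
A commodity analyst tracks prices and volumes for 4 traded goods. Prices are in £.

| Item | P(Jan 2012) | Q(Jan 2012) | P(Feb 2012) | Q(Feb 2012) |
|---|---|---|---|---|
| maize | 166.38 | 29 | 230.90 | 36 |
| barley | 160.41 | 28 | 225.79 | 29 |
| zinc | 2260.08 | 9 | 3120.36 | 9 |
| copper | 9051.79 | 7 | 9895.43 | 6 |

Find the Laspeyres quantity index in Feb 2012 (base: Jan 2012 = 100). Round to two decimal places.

91.69

Laspeyres quantity index uses base-period prices as weights.
ΣP(Jan 2012)·Q(Feb 2012) = 166.38×36 + 160.41×29 + 2260.08×9 + 9051.79×6 = 5989.68 + 4651.89 + 20340.72 + 54310.74 = 85293.03
ΣP(Jan 2012)·Q(Jan 2012) = 166.38×29 + 160.41×28 + 2260.08×9 + 9051.79×7 = 4825.02 + 4491.48 + 20340.72 + 63362.53 = 93019.75
Index = 85293.03 / 93019.75 × 100 = 91.6935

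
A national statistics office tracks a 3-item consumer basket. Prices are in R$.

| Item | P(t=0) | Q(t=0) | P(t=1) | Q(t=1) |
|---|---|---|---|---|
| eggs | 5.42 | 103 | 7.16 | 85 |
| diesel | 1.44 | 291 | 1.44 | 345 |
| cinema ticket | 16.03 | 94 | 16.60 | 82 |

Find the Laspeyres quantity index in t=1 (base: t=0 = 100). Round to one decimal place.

91.5

Laspeyres quantity index uses base-period prices as weights.
ΣP(t=0)·Q(t=1) = 5.42×85 + 1.44×345 + 16.03×82 = 460.7 + 496.8 + 1314.46 = 2271.96
ΣP(t=0)·Q(t=0) = 5.42×103 + 1.44×291 + 16.03×94 = 558.26 + 419.04 + 1506.82 = 2484.12
Index = 2271.96 / 2484.12 × 100 = 91.4593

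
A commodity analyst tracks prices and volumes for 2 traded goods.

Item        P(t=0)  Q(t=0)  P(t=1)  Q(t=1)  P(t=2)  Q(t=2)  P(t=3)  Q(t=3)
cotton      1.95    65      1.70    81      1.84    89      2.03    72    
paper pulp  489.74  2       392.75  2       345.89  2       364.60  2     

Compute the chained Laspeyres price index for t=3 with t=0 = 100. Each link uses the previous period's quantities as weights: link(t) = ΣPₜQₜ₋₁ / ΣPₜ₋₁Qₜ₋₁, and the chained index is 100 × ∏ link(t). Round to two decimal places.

78.45

Link t=0→t=1:
ΣP(t=1)Q(t=0) = 1.70×65 + 392.75×2 = 110.5 + 785.5 = 896
ΣP(t=0)Q(t=0) = 1.95×65 + 489.74×2 = 126.75 + 979.48 = 1106.23
link = 896/1106.23 = 0.809958
Link t=1→t=2:
ΣP(t=2)Q(t=1) = 1.84×81 + 345.89×2 = 149.04 + 691.78 = 840.82
ΣP(t=1)Q(t=1) = 1.70×81 + 392.75×2 = 137.7 + 785.5 = 923.2
link = 840.82/923.2 = 0.910767
Link t=2→t=3:
ΣP(t=3)Q(t=2) = 2.03×89 + 364.60×2 = 180.67 + 729.2 = 909.87
ΣP(t=2)Q(t=2) = 1.84×89 + 345.89×2 = 163.76 + 691.78 = 855.54
link = 909.87/855.54 = 1.063504
Chained index = 100 × 0.809958 × 0.910767 × 1.063504 = 78.4529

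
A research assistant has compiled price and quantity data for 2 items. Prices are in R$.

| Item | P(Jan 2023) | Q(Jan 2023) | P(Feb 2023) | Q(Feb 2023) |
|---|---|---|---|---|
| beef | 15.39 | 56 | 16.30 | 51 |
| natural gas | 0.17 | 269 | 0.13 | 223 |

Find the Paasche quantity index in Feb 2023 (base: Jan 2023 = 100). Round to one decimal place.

90.8

Paasche quantity index uses current-period prices as weights.
ΣP(Feb 2023)·Q(Feb 2023) = 16.30×51 + 0.13×223 = 831.3 + 28.99 = 860.29
ΣP(Feb 2023)·Q(Jan 2023) = 16.30×56 + 0.13×269 = 912.8 + 34.97 = 947.77
Index = 860.29 / 947.77 × 100 = 90.7699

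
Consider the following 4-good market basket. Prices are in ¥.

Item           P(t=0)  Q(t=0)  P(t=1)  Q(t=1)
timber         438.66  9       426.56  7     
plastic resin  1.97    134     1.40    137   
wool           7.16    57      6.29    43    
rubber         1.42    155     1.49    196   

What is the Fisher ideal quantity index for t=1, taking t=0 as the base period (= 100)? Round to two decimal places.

81.08

Laspeyres component (base-period weights):
ΣP(t=0)Q(t=1) = 438.66×7 + 1.97×137 + 7.16×43 + 1.42×196 = 3070.62 + 269.89 + 307.88 + 278.32 = 3926.71
ΣP(t=0)Q(t=0) = 438.66×9 + 1.97×134 + 7.16×57 + 1.42×155 = 3947.94 + 263.98 + 408.12 + 220.1 = 4840.14
L = 3926.71 / 4840.14 × 100 = 81.1280
Paasche component (current-period weights):
ΣP(t=1)Q(t=1) = 426.56×7 + 1.40×137 + 6.29×43 + 1.49×196 = 2985.92 + 191.8 + 270.47 + 292.04 = 3740.23
ΣP(t=1)Q(t=0) = 426.56×9 + 1.40×134 + 6.29×57 + 1.49×155 = 3839.04 + 187.6 + 358.53 + 230.95 = 4616.12
P = 3740.23 / 4616.12 × 100 = 81.0254
Fisher = √(L × P) = √(81.1280 × 81.0254) = 81.0767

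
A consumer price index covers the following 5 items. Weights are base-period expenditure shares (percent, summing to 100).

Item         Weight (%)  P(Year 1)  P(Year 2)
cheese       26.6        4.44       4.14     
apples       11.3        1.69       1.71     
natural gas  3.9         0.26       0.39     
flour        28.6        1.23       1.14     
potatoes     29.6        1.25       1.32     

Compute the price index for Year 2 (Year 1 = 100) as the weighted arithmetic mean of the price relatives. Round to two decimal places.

99.85

cheese: 26.6 × (4.14/4.44) = 26.6 × 0.932432 = 24.8027
apples: 11.3 × (1.71/1.69) = 11.3 × 1.011834 = 11.4337
natural gas: 3.9 × (0.39/0.26) = 3.9 × 1.500000 = 5.8500
flour: 28.6 × (1.14/1.23) = 28.6 × 0.926829 = 26.5073
potatoes: 29.6 × (1.32/1.25) = 29.6 × 1.056000 = 31.2576
Index = Σ wᵢ·(p₁ᵢ/p₀ᵢ) = 24.8027 + 11.4337 + 5.8500 + 26.5073 + 31.2576 = 99.8513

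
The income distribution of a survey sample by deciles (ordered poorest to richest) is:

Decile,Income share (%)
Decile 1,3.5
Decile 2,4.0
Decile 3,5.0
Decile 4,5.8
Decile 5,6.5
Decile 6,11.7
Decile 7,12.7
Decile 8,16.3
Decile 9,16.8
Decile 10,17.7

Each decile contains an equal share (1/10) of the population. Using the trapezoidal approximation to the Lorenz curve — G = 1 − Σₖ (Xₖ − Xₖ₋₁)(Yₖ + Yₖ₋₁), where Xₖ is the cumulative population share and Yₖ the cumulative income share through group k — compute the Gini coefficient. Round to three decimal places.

Cumulative income shares Yₖ: 0.0350, 0.0750, 0.1250, 0.1830, 0.2480, 0.3650, 0.4920, 0.6550, 0.8230, 1.0000
Σ (Xₖ−Xₖ₋₁)(Yₖ+Yₖ₋₁) = (1/10)(0.0350+0.0000) + (1/10)(0.0750+0.0350) + (1/10)(0.1250+0.0750) + (1/10)(0.1830+0.1250) + (1/10)(0.2480+0.1830) + (1/10)(0.3650+0.2480) + (1/10)(0.4920+0.3650) + (1/10)(0.6550+0.4920) + (1/10)(0.8230+0.6550) + (1/10)(1.0000+0.8230)
  = 0.0035 + 0.0110 + 0.0200 + 0.0308 + 0.0431 + 0.0613 + 0.0857 + 0.1147 + 0.1478 + 0.1823 = 0.7002
G = 1 − 0.7002 = 0.2998

0.300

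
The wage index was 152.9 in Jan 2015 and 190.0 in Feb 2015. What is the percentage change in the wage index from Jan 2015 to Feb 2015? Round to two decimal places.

24.26%

Change = (190.0 − 152.9) / 152.9 × 100
       = 37.1 / 152.9 × 100 = 24.2642%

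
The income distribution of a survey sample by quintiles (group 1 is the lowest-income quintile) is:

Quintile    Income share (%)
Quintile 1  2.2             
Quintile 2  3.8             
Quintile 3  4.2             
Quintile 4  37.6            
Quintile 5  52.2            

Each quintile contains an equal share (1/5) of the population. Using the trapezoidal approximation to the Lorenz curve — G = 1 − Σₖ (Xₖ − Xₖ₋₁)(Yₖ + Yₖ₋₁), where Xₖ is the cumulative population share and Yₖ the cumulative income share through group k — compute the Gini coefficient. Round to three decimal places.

0.535

Cumulative income shares Yₖ: 0.0220, 0.0600, 0.1020, 0.4780, 1.0000
Σ (Xₖ−Xₖ₋₁)(Yₖ+Yₖ₋₁) = (1/5)(0.0220+0.0000) + (1/5)(0.0600+0.0220) + (1/5)(0.1020+0.0600) + (1/5)(0.4780+0.1020) + (1/5)(1.0000+0.4780)
  = 0.0044 + 0.0164 + 0.0324 + 0.1160 + 0.2956 = 0.4648
G = 1 − 0.4648 = 0.5352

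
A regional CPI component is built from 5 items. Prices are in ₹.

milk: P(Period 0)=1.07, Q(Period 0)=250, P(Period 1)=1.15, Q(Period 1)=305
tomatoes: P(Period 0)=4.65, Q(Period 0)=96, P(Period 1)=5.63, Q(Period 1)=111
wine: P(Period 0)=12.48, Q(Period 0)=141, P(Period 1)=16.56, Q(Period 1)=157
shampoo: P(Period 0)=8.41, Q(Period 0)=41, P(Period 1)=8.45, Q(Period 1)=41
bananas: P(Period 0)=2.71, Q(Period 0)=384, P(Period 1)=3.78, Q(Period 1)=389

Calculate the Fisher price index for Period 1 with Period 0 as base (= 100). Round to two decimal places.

128.46

Laspeyres component (base-period weights):
ΣP(Period 1)Q(Period 0) = 1.15×250 + 5.63×96 + 16.56×141 + 8.45×41 + 3.78×384 = 287.5 + 540.48 + 2334.96 + 346.45 + 1451.52 = 4960.91
ΣP(Period 0)Q(Period 0) = 1.07×250 + 4.65×96 + 12.48×141 + 8.41×41 + 2.71×384 = 267.5 + 446.4 + 1759.68 + 344.81 + 1040.64 = 3859.03
L = 4960.91 / 3859.03 × 100 = 128.5533
Paasche component (current-period weights):
ΣP(Period 1)Q(Period 1) = 1.15×305 + 5.63×111 + 16.56×157 + 8.45×41 + 3.78×389 = 350.75 + 624.93 + 2599.92 + 346.45 + 1470.42 = 5392.47
ΣP(Period 0)Q(Period 1) = 1.07×305 + 4.65×111 + 12.48×157 + 8.41×41 + 2.71×389 = 326.35 + 516.15 + 1959.36 + 344.81 + 1054.19 = 4200.86
P = 5392.47 / 4200.86 × 100 = 128.3659
Fisher = √(L × P) = √(128.5533 × 128.3659) = 128.4595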